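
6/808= 3/404 = 0.01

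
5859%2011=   1837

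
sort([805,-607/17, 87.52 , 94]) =[ - 607/17, 87.52,94, 805 ] 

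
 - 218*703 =  -  153254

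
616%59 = 26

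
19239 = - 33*( - 583)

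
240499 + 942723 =1183222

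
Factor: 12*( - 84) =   -  1008 = -2^4*3^2*7^1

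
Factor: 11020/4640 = 19/8= 2^ ( -3) * 19^1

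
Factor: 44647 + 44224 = 88871 = 181^1*491^1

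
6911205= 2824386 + 4086819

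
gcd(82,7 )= 1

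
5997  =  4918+1079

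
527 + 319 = 846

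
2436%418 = 346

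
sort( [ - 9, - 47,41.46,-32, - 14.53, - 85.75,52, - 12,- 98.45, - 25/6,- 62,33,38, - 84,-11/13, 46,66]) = [ - 98.45, - 85.75, - 84,-62, - 47,-32, - 14.53, - 12, - 9, - 25/6, - 11/13,33,38, 41.46,46,52,66]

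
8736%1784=1600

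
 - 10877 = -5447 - 5430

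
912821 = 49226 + 863595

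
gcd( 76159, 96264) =1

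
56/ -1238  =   - 28/619=- 0.05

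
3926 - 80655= - 76729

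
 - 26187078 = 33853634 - 60040712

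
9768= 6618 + 3150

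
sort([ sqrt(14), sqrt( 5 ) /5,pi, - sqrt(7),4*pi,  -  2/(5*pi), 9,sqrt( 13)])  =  [ - sqrt(7 ), - 2/(5*pi),sqrt(5 )/5, pi, sqrt( 13 ),  sqrt ( 14),9, 4*pi]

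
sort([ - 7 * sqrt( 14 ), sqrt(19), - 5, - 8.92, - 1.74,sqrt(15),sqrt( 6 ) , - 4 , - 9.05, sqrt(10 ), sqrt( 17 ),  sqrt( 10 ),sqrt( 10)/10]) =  [ - 7*sqrt( 14), - 9.05, - 8.92, - 5, -4, - 1.74,sqrt( 10 )/10,  sqrt( 6),sqrt( 10 ),sqrt( 10),sqrt (15 ), sqrt( 17), sqrt( 19) ] 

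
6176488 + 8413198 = 14589686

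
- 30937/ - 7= 4419 + 4/7 =4419.57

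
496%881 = 496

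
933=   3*311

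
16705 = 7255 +9450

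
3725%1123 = 356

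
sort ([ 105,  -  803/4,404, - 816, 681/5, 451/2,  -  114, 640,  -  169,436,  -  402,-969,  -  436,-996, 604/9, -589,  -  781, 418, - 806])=[ - 996, - 969, - 816 ,  -  806, - 781,-589,-436, - 402, - 803/4, -169,  -  114,604/9, 105, 681/5, 451/2,404, 418, 436,640]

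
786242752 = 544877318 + 241365434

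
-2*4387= - 8774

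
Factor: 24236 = 2^2*73^1*83^1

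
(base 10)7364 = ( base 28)9b0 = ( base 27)A2K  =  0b1110011000100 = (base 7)30320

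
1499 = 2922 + -1423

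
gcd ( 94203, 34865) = 1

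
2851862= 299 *9538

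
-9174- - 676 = -8498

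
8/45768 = 1/5721 = 0.00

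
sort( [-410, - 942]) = [- 942, - 410 ]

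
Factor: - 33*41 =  - 1353 = - 3^1*11^1*41^1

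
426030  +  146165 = 572195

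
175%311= 175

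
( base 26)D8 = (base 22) fg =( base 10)346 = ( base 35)9V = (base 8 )532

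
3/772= 3/772 = 0.00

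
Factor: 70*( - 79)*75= - 2^1*3^1*5^3*7^1 * 79^1=-414750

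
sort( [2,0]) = [ 0,2]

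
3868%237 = 76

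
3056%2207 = 849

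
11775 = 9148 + 2627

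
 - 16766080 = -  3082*5440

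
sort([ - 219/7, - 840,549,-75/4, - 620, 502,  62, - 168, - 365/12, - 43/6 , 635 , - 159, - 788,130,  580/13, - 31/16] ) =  [ - 840, - 788, - 620, - 168, - 159,  -  219/7, - 365/12 , - 75/4, - 43/6, - 31/16,  580/13,62 , 130,502, 549,635]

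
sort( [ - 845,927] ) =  [-845,927]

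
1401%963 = 438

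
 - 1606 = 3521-5127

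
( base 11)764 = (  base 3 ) 1020222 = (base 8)1625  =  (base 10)917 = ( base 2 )1110010101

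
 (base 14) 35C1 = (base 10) 9381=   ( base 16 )24A5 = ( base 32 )955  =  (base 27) CNC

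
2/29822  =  1/14911=0.00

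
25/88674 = 25/88674=   0.00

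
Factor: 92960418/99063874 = 46480209/49531937 = 3^1*7^( - 1)*13^ ( - 1)*37^ (-1)*47^ ( - 1) * 313^( -1 )*15493403^1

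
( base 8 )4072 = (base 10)2106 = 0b100000111010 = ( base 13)C60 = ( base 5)31411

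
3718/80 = 46 + 19/40 = 46.48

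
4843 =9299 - 4456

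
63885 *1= 63885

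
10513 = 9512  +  1001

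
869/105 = 869/105 = 8.28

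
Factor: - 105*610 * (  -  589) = 2^1*3^1 * 5^2*7^1*19^1*31^1 * 61^1 = 37725450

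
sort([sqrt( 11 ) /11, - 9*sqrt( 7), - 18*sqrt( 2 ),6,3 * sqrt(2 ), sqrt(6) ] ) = [  -  18*sqrt( 2),  -  9*sqrt(7 ),sqrt( 11 )/11,  sqrt( 6) , 3*sqrt( 2 ),6 ]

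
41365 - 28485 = 12880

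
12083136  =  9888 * 1222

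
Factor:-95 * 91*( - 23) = 198835 = 5^1*7^1 * 13^1*19^1 * 23^1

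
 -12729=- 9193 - 3536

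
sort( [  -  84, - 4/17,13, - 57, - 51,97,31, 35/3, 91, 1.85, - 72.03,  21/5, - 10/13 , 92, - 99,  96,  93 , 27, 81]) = [ - 99, - 84,-72.03, - 57 , - 51,  -  10/13, - 4/17,  1.85,21/5,35/3,  13,27,31,81,91 , 92,93, 96, 97]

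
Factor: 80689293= 3^2*17^1*527381^1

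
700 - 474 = 226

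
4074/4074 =1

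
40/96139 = 40/96139 = 0.00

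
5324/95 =5324/95=56.04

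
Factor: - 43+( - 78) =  - 121 = -11^2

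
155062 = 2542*61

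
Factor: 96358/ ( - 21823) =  - 2^1*139^( - 1)*157^( - 1 )*48179^1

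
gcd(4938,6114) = 6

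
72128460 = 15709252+56419208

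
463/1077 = 463/1077  =  0.43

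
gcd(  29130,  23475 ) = 15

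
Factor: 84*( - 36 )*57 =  - 2^4*3^4 * 7^1 * 19^1 = - 172368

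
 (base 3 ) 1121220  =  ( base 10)1185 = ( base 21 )2e9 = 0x4A1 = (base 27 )1GO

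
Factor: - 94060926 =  - 2^1*3^5*193541^1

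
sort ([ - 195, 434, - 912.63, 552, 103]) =[ - 912.63,  -  195,103, 434,552]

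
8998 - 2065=6933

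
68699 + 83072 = 151771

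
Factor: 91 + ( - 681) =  - 2^1  *  5^1 * 59^1 = -  590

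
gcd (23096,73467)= 1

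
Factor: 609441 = 3^1*7^1*29021^1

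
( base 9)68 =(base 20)32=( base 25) 2C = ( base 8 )76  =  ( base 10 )62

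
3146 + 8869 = 12015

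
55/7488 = 55/7488=   0.01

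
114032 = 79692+34340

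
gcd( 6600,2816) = 88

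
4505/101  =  4505/101 = 44.60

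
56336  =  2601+53735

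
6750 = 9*750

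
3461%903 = 752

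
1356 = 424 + 932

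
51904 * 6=311424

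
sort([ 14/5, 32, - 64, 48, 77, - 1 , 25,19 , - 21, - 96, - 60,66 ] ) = [ - 96, - 64, - 60, - 21, - 1, 14/5, 19, 25, 32, 48,  66 , 77 ] 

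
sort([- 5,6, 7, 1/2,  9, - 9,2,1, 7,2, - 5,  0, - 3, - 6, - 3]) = [ - 9,  -  6, -5, - 5, - 3,-3, 0, 1/2,1, 2, 2,6,7,7,9]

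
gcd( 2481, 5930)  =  1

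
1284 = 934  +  350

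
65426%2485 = 816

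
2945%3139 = 2945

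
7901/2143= 7901/2143 = 3.69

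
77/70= 1 + 1/10 = 1.10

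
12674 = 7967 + 4707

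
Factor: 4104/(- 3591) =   -  2^3*7^(  -  1)=- 8/7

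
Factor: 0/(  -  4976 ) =0= 0^1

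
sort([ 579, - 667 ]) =[  -  667, 579]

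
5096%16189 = 5096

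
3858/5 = 771+ 3/5 = 771.60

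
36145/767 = 36145/767 =47.13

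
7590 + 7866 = 15456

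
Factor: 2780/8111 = 2^2*5^1*139^1 * 8111^(-1) 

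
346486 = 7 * 49498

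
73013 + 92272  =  165285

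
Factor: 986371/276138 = 2^(-1 )*3^( - 2)*23^( - 2)* 29^ (- 1)* 757^1*1303^1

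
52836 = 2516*21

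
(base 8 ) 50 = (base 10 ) 40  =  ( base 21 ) 1J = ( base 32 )18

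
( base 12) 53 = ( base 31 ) 21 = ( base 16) 3f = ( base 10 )63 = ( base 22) 2J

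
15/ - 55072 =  - 1 + 55057/55072= - 0.00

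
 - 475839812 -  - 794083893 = 318244081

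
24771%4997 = 4783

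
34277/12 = 2856 + 5/12 = 2856.42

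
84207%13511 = 3141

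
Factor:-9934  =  -2^1*4967^1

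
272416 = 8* 34052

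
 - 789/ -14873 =789/14873 = 0.05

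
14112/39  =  361 + 11/13 = 361.85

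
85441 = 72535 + 12906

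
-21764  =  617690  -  639454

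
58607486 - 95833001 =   -  37225515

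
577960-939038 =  - 361078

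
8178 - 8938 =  - 760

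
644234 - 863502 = - 219268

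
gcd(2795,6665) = 215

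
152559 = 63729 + 88830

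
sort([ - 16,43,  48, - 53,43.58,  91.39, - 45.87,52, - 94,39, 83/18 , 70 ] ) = [ - 94, - 53,-45.87, - 16 , 83/18,  39 , 43, 43.58,48,52, 70,91.39 ] 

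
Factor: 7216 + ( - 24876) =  - 17660  =  - 2^2*5^1*883^1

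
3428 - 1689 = 1739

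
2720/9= 2720/9  =  302.22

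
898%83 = 68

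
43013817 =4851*8867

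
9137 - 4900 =4237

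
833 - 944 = -111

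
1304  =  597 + 707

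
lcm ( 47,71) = 3337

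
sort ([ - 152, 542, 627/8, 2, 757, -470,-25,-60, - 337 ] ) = [ - 470, - 337 , - 152, - 60,  -  25 , 2, 627/8,542, 757 ] 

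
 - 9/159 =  - 1 + 50/53 = -0.06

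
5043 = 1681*3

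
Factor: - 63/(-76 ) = 2^(  -  2)*3^2*7^1*19^( - 1 )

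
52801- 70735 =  - 17934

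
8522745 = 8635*987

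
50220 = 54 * 930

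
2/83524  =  1/41762 = 0.00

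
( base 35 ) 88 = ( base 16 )120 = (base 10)288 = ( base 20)e8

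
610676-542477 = 68199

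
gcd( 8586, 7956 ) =18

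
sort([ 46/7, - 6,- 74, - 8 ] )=[ - 74, - 8, - 6,46/7] 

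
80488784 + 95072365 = 175561149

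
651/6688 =651/6688  =  0.10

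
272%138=134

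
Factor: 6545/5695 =77/67 =7^1*11^1 * 67^(- 1)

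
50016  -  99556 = - 49540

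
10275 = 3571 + 6704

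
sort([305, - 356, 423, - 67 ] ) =[ - 356, - 67, 305,423 ] 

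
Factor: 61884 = 2^2*3^4*191^1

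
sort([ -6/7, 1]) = [ - 6/7, 1]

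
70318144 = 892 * 78832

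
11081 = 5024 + 6057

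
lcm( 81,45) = 405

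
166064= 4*41516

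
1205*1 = 1205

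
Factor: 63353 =63353^1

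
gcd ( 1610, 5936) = 14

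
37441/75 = 37441/75=499.21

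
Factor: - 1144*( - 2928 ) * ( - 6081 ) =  - 20369112192 = - 2^7*3^2* 11^1 * 13^1*61^1*2027^1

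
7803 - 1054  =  6749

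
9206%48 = 38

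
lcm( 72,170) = 6120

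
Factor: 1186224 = 2^4 * 3^1 * 13^1*1901^1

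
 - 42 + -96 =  - 138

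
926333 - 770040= 156293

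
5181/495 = 10 + 7/15  =  10.47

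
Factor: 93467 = 11^1 * 29^1*293^1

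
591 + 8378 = 8969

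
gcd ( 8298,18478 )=2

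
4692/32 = 1173/8 = 146.62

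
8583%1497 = 1098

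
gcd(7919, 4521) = 1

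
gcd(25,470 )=5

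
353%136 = 81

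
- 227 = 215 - 442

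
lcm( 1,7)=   7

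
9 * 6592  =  59328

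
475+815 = 1290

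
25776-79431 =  - 53655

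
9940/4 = 2485=2485.00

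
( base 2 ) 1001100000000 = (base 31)51s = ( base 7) 20116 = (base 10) 4864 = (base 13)22a2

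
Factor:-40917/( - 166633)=3^1*23^1*281^(  -  1)= 69/281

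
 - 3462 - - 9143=5681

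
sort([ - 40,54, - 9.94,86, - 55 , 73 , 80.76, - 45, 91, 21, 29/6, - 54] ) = [-55, - 54,-45, - 40, - 9.94, 29/6, 21, 54, 73, 80.76, 86, 91 ] 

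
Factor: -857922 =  - 2^1*3^1*13^1*17^1*647^1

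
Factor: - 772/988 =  - 193/247  =  -13^(-1)*19^( - 1)*193^1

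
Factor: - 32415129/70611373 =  - 3^2*7^( - 1)*3601681^1*10087339^(  -  1)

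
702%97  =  23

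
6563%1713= 1424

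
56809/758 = 74 + 717/758 = 74.95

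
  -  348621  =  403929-752550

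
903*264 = 238392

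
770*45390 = 34950300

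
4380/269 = 4380/269 = 16.28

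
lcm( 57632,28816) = 57632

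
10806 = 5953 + 4853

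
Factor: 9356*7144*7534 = 2^6 * 19^1*47^1* 2339^1*3767^1 = 503567014976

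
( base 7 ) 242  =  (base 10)128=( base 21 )62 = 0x80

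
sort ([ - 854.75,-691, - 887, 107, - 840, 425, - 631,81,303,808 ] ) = [-887,  -  854.75 , - 840, - 691, - 631, 81, 107,303,425, 808 ] 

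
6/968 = 3/484 =0.01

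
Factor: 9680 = 2^4*5^1*11^2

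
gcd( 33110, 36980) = 430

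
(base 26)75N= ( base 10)4885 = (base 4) 1030111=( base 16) 1315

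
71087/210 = 338 + 107/210=338.51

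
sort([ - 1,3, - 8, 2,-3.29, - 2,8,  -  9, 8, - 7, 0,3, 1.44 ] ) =[ -9,-8,-7, - 3.29, - 2 , -1,  0, 1.44, 2,  3, 3,8,8]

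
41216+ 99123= 140339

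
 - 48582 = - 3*16194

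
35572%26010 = 9562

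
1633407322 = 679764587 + 953642735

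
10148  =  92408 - 82260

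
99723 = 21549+78174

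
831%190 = 71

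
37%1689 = 37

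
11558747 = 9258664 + 2300083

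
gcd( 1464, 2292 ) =12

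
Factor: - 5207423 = -13^1*17^1 * 23563^1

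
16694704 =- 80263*( - 208) 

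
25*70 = 1750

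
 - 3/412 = - 1+409/412 = -0.01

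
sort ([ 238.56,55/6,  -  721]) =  [ -721, 55/6, 238.56] 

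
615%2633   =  615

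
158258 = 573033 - 414775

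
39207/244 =160+167/244 = 160.68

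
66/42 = 1 +4/7 = 1.57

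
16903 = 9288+7615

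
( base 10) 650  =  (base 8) 1212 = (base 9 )802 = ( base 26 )P0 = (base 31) KU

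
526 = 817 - 291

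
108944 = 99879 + 9065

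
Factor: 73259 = 73259^1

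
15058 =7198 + 7860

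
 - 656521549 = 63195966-719717515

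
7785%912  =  489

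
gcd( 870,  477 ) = 3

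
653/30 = 653/30 = 21.77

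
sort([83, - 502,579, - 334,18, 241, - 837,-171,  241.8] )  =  [ - 837, - 502,-334,-171,18, 83, 241, 241.8,579] 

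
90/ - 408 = -15/68=- 0.22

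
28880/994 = 29+27/497 = 29.05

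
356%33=26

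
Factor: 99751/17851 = 23^1*4337^1*17851^(- 1 ) 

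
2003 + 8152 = 10155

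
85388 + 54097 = 139485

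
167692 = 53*3164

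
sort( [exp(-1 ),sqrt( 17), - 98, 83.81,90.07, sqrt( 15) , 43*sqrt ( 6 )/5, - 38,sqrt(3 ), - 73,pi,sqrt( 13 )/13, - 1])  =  [ -98, - 73, - 38, - 1, sqrt(13) /13, exp(-1) , sqrt(3 ) , pi,  sqrt(15 ) , sqrt( 17),43*sqrt( 6)/5, 83.81, 90.07] 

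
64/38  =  32/19  =  1.68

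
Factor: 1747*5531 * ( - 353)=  - 353^1*1747^1*5531^1 = -  3410917921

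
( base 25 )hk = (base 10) 445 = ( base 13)283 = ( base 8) 675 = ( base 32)DT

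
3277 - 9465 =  - 6188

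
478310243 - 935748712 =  - 457438469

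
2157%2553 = 2157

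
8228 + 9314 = 17542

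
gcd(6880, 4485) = 5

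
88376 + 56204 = 144580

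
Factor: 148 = 2^2* 37^1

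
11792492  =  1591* 7412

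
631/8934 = 631/8934 =0.07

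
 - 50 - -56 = 6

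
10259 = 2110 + 8149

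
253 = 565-312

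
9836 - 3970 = 5866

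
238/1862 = 17/133 =0.13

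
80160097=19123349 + 61036748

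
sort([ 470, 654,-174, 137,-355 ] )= [ - 355,  -  174, 137, 470,654 ]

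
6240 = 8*780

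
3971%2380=1591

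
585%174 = 63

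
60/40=1 + 1/2 = 1.50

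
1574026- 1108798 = 465228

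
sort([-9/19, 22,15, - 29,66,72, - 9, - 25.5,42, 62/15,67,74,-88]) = [ - 88, - 29, - 25.5, - 9,-9/19,  62/15,15, 22,42,66,67, 72, 74]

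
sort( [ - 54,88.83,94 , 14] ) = [-54,14,88.83, 94]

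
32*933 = 29856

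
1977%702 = 573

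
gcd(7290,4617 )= 243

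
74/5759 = 74/5759 = 0.01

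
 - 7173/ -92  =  77+89/92 =77.97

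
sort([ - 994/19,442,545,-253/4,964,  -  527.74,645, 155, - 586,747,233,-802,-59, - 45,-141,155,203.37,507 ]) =[-802, - 586 , - 527.74,-141,-253/4, - 59, -994/19, - 45,155,155 , 203.37,233,442,507,545,645, 747 , 964 ]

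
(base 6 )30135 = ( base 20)9H7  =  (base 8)7553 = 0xf6b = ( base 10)3947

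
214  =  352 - 138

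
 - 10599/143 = -10599/143 = - 74.12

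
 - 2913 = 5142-8055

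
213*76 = 16188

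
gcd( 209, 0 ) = 209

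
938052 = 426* 2202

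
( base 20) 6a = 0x82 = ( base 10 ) 130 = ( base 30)4a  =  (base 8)202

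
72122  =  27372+44750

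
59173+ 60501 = 119674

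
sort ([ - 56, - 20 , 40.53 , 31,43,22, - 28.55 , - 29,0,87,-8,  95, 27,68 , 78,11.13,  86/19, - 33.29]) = [ - 56, - 33.29, - 29,  -  28.55, - 20,-8, 0,  86/19,11.13,22,27 , 31,40.53, 43,68,78,  87,95 ]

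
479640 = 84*5710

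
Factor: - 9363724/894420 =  - 2340931/223605 = - 3^ (-2 ) * 5^( - 1) * 4969^( - 1)*2340931^1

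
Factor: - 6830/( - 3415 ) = 2^1 = 2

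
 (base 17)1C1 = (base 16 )1EE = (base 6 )2142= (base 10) 494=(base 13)2c0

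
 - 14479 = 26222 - 40701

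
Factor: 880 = 2^4 *5^1*11^1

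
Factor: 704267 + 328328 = 1032595 = 5^1* 206519^1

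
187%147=40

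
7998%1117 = 179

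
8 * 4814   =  38512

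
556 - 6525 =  - 5969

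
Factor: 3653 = 13^1*281^1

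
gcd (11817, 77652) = 9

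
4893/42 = 233/2 = 116.50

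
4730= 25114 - 20384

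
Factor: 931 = 7^2*19^1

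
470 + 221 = 691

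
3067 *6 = 18402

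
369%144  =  81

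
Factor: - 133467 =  - 3^1* 17^1*2617^1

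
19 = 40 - 21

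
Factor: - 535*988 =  -528580 = - 2^2 * 5^1*13^1*19^1*107^1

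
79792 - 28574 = 51218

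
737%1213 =737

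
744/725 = 744/725 = 1.03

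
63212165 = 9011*7015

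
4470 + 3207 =7677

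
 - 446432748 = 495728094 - 942160842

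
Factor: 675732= 2^2 * 3^1*56311^1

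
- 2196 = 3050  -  5246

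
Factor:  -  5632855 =-5^1*31^1*36341^1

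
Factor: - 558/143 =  - 2^1 * 3^2 *11^( - 1 )  *13^( - 1 )*31^1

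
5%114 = 5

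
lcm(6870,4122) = 20610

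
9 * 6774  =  60966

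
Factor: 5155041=3^1*73^1*23539^1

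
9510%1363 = 1332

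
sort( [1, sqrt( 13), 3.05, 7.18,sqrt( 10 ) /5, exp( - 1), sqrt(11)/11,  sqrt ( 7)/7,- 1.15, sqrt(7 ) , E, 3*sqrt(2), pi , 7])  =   [  -  1.15,sqrt(11)/11,exp( - 1), sqrt(7 )/7, sqrt( 10 )/5, 1, sqrt ( 7 ), E , 3.05,  pi,sqrt(13 ),3*sqrt(2),7,7.18]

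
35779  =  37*967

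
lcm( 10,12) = 60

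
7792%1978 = 1858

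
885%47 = 39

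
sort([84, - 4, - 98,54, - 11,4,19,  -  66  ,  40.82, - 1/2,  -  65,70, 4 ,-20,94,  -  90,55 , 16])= [-98, - 90, - 66,  -  65 ,  -  20,-11  ,-4, - 1/2,4,4,16,19,40.82,54,55,70,84,94 ] 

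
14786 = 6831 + 7955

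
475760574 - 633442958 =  - 157682384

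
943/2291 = 943/2291=0.41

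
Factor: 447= 3^1 * 149^1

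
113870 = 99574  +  14296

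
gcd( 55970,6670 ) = 290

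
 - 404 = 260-664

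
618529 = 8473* 73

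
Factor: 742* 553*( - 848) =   -  2^5*7^2*53^2 * 79^1= - 347956448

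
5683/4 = 5683/4 = 1420.75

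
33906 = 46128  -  12222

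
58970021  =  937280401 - 878310380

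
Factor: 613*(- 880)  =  -539440 = - 2^4*5^1*11^1*613^1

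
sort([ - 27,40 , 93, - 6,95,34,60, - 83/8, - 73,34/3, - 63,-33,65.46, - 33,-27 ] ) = [- 73, - 63,  -  33, - 33, - 27, - 27, - 83/8, - 6, 34/3,  34,40,60,65.46,93,95 ] 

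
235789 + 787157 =1022946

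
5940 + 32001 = 37941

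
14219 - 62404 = - 48185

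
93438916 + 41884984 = 135323900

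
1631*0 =0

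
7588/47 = 7588/47 = 161.45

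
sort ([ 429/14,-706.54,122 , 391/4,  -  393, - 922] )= [ - 922, - 706.54, - 393, 429/14,  391/4,122]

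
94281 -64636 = 29645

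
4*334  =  1336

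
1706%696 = 314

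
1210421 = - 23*( - 52627)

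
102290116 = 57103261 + 45186855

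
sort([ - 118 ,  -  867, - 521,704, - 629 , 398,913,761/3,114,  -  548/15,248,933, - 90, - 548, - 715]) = [  -  867, - 715,  -  629, - 548 , - 521, - 118,  -  90, - 548/15,114,248,761/3,398,704,913 , 933]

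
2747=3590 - 843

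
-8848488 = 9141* (-968)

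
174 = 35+139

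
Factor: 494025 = 3^1*5^2 * 7^1 *941^1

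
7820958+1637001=9457959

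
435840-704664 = - 268824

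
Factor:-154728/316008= - 3^( -1)*11^(- 1)*19^( - 1)*307^1 = - 307/627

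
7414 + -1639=5775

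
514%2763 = 514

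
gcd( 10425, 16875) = 75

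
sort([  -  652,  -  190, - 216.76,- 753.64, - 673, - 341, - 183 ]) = [ - 753.64,  -  673,  -  652,-341,  -  216.76, - 190, - 183]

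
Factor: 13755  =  3^1 * 5^1*7^1*131^1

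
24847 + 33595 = 58442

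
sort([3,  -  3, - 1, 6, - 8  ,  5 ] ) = [-8, - 3,-1,  3,5,6]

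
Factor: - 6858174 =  - 2^1 * 3^1 * 17^1 * 71^1*947^1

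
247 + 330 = 577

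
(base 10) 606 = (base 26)n8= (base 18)1FC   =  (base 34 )HS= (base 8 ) 1136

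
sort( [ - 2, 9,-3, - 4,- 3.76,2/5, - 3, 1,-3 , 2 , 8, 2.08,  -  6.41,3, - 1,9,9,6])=[-6.41, - 4,-3.76,- 3, - 3,  -  3, - 2,-1,2/5,1, 2,2.08, 3,6,8,9,9,9]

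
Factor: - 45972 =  - 2^2 * 3^2*1277^1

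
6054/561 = 2018/187 = 10.79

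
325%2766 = 325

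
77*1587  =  122199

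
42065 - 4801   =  37264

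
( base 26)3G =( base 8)136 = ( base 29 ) 37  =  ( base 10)94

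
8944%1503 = 1429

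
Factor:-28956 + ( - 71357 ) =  - 100313^1 = - 100313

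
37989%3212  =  2657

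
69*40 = 2760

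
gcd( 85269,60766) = 1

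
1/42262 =1/42262  =  0.00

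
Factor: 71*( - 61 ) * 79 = -342149 = -  61^1 * 71^1*79^1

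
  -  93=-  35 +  - 58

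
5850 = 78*75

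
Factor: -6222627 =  - 3^2*23^2*1307^1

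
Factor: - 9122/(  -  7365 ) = 2^1*3^(  -  1 )*5^( - 1) * 491^(- 1 )*4561^1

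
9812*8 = 78496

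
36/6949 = 36/6949 = 0.01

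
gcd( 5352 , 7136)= 1784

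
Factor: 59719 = 11^1*61^1*89^1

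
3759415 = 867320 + 2892095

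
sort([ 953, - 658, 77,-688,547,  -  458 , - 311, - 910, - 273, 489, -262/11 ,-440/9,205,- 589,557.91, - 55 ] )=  [ - 910, - 688, - 658, - 589,-458,- 311 , - 273,-55, - 440/9, - 262/11,  77 , 205, 489 , 547,557.91 , 953 ] 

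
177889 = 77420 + 100469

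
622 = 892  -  270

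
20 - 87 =-67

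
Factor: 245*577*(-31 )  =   - 5^1*7^2 * 31^1*577^1  =  - 4382315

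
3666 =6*611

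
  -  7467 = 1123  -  8590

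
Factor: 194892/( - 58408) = - 2^( - 1 )*3^1*7^( - 2 )*109^1 = - 327/98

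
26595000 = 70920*375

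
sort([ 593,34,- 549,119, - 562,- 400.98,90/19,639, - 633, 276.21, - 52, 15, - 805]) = [-805 , - 633, - 562,-549, - 400.98,- 52,90/19, 15,34, 119, 276.21, 593,639]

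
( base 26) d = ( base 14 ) d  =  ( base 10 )13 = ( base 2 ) 1101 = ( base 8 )15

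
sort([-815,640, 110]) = [ - 815, 110,640]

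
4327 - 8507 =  - 4180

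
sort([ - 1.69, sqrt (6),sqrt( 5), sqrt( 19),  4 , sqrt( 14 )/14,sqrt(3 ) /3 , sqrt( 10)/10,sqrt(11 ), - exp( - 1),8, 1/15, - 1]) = [  -  1.69,-1, - exp( - 1 ),1/15, sqrt( 14 )/14 , sqrt(10) /10,sqrt(3 )/3,sqrt(5 ), sqrt(6 ),sqrt( 11),4, sqrt(19 ), 8]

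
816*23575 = 19237200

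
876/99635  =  876/99635=0.01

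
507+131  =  638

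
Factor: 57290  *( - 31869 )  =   - 1825775010=- 2^1*3^2*5^1*17^1 * 337^1*3541^1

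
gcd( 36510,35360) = 10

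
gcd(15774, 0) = 15774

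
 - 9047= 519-9566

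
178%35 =3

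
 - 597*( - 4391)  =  2621427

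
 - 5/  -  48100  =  1/9620= 0.00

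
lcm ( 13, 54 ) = 702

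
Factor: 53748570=2^1*3^1*5^1*193^1*9283^1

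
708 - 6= 702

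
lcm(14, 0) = 0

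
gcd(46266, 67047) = 3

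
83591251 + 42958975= 126550226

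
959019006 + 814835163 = 1773854169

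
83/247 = 83/247=0.34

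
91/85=91/85= 1.07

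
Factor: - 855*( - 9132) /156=650655/13 = 3^2*5^1 * 13^(-1)*19^1*761^1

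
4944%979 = 49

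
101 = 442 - 341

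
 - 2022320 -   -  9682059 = 7659739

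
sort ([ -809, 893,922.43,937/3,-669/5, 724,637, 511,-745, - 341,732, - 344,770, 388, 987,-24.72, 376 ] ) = [  -  809 , -745,  -  344, - 341,-669/5,-24.72, 937/3, 376, 388, 511, 637,  724, 732, 770,893, 922.43, 987] 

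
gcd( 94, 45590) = 94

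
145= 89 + 56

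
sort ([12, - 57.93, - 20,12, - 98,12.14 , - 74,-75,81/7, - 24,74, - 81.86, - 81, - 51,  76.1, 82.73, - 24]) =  [ - 98,- 81.86, - 81, - 75, - 74,  -  57.93,  -  51, - 24 , - 24, - 20,81/7, 12,12,12.14,74,76.1,82.73]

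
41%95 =41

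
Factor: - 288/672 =  -  3^1*7^ (  -  1)=-3/7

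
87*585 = 50895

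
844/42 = 20+2/21 = 20.10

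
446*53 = 23638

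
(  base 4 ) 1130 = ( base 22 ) 44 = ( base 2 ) 1011100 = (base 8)134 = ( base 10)92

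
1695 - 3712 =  - 2017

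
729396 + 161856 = 891252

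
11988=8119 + 3869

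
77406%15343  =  691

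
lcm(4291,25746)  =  25746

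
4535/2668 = 4535/2668 = 1.70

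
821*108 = 88668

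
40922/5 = 8184 + 2/5 = 8184.40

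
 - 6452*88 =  - 567776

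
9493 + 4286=13779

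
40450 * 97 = 3923650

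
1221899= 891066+330833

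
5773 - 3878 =1895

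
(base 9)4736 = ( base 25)5fg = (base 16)dbc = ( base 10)3516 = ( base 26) 556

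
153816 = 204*754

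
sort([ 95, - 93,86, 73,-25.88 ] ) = [ - 93, - 25.88, 73, 86, 95]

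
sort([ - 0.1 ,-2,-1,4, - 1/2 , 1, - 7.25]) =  [-7.25 ,-2,- 1, - 1/2, -0.1,  1, 4]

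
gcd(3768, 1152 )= 24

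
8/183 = 8/183 = 0.04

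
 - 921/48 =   -  20+13/16 = - 19.19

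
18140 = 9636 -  - 8504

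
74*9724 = 719576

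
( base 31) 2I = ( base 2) 1010000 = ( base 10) 80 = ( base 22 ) 3e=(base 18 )48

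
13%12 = 1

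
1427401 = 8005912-6578511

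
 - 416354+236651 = -179703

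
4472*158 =706576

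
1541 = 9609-8068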